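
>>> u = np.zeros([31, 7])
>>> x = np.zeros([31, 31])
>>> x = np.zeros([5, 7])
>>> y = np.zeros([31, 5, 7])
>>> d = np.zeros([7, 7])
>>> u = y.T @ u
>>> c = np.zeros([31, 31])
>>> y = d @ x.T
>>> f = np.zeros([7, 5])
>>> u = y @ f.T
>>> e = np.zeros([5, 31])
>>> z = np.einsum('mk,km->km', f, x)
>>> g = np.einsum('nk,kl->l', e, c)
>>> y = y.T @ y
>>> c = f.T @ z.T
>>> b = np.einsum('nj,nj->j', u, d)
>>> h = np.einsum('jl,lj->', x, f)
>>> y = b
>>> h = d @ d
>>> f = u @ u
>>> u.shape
(7, 7)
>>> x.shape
(5, 7)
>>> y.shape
(7,)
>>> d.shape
(7, 7)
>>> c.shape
(5, 5)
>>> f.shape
(7, 7)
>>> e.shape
(5, 31)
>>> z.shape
(5, 7)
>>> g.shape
(31,)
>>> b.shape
(7,)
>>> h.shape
(7, 7)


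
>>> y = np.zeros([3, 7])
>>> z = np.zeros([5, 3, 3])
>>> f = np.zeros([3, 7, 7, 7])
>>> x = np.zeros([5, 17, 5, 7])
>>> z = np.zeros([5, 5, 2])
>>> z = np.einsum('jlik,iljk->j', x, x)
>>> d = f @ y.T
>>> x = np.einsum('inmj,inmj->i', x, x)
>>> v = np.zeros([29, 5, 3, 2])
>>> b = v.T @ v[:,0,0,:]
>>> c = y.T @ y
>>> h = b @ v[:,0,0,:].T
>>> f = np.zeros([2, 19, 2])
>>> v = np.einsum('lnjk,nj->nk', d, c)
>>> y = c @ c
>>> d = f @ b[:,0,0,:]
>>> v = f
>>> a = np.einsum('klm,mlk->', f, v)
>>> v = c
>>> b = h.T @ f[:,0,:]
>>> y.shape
(7, 7)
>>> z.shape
(5,)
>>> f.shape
(2, 19, 2)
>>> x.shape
(5,)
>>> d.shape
(2, 19, 2)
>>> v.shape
(7, 7)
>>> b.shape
(29, 5, 3, 2)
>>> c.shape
(7, 7)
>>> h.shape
(2, 3, 5, 29)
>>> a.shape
()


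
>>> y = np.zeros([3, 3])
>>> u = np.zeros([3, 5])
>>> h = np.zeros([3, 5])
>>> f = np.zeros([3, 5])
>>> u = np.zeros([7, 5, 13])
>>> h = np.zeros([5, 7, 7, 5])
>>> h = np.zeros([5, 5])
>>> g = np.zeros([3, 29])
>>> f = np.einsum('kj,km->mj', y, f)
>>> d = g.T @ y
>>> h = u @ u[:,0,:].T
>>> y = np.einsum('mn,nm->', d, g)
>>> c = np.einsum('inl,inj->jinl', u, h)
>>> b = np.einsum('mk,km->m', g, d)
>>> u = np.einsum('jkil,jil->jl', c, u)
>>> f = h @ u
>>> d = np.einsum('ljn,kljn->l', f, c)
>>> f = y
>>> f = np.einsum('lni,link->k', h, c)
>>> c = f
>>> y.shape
()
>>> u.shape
(7, 13)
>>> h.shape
(7, 5, 7)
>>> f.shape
(13,)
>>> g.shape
(3, 29)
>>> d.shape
(7,)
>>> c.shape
(13,)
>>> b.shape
(3,)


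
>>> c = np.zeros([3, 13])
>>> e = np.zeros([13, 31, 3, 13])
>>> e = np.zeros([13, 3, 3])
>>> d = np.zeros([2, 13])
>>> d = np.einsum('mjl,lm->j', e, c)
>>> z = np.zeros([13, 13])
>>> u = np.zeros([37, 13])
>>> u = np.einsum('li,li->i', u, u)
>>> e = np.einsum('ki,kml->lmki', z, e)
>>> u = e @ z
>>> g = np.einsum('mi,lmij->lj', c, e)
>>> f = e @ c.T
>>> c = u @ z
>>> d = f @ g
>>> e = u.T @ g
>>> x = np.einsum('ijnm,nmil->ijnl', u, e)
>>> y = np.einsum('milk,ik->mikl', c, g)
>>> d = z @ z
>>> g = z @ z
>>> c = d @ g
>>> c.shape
(13, 13)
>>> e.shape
(13, 13, 3, 13)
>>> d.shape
(13, 13)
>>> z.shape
(13, 13)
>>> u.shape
(3, 3, 13, 13)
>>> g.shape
(13, 13)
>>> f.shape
(3, 3, 13, 3)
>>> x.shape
(3, 3, 13, 13)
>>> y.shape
(3, 3, 13, 13)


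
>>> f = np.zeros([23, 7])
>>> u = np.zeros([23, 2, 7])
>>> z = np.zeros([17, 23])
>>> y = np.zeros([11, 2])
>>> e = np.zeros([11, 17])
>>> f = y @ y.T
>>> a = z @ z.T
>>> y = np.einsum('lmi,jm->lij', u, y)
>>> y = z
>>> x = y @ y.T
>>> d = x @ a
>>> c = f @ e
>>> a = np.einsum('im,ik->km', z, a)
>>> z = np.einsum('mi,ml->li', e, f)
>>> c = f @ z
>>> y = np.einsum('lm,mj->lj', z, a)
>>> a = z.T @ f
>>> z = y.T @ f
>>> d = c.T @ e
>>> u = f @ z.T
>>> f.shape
(11, 11)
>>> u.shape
(11, 23)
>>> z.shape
(23, 11)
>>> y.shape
(11, 23)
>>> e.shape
(11, 17)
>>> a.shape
(17, 11)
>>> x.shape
(17, 17)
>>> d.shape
(17, 17)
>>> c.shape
(11, 17)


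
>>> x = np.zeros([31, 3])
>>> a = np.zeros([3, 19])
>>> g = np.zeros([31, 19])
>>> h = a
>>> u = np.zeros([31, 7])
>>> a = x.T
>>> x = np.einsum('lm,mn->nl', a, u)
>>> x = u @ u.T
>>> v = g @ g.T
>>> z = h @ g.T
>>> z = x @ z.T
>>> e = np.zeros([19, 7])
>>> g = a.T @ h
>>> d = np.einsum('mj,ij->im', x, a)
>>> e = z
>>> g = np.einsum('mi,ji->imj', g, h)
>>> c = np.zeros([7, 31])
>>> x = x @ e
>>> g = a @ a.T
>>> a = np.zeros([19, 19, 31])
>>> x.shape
(31, 3)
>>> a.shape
(19, 19, 31)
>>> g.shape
(3, 3)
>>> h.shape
(3, 19)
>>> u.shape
(31, 7)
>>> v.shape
(31, 31)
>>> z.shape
(31, 3)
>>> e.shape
(31, 3)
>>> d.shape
(3, 31)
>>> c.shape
(7, 31)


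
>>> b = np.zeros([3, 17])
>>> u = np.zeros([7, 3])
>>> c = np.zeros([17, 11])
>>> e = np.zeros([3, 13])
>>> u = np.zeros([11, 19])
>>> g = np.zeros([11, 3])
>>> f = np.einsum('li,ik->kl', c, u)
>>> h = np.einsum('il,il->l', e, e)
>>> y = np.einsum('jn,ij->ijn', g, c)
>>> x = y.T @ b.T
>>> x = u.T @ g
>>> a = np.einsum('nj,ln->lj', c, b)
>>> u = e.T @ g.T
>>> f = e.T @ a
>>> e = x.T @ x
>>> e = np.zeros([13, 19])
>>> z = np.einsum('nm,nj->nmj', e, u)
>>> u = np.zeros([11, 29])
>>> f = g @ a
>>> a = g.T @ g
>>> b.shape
(3, 17)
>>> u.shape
(11, 29)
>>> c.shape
(17, 11)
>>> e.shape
(13, 19)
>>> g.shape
(11, 3)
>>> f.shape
(11, 11)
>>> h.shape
(13,)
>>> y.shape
(17, 11, 3)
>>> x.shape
(19, 3)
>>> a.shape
(3, 3)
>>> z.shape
(13, 19, 11)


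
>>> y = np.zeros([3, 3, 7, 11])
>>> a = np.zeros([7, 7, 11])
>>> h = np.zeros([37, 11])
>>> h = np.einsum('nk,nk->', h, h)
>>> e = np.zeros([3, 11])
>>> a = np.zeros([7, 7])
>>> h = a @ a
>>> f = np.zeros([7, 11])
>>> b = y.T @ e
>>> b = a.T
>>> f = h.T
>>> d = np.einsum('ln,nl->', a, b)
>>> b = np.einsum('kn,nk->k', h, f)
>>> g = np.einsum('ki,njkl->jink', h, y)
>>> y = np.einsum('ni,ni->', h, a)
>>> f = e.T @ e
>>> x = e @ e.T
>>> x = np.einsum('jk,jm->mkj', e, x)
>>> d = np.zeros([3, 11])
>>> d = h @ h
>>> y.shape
()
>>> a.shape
(7, 7)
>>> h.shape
(7, 7)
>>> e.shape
(3, 11)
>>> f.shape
(11, 11)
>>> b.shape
(7,)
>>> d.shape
(7, 7)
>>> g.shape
(3, 7, 3, 7)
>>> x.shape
(3, 11, 3)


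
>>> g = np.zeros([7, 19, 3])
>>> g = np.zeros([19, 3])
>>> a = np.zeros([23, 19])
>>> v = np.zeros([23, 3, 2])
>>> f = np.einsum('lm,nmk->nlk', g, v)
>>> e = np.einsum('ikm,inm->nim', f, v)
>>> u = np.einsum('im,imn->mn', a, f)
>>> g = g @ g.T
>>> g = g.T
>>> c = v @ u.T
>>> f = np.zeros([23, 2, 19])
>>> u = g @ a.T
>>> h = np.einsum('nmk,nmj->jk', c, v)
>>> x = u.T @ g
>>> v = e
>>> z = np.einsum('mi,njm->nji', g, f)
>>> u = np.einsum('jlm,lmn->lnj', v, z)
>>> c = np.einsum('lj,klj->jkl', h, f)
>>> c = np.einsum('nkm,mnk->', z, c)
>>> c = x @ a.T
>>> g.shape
(19, 19)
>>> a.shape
(23, 19)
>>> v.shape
(3, 23, 2)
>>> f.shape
(23, 2, 19)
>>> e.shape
(3, 23, 2)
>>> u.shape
(23, 19, 3)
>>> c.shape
(23, 23)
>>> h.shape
(2, 19)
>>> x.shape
(23, 19)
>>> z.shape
(23, 2, 19)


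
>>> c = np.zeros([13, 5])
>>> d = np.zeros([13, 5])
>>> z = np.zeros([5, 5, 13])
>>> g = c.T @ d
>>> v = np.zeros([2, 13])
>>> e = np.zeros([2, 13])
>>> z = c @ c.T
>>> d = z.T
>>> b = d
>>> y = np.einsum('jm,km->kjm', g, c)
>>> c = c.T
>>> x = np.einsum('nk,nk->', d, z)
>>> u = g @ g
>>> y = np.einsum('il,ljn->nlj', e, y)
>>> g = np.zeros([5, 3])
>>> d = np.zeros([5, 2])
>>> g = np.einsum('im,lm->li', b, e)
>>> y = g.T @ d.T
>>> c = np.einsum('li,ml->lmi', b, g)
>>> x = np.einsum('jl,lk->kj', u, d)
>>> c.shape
(13, 2, 13)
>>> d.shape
(5, 2)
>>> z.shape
(13, 13)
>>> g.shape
(2, 13)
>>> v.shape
(2, 13)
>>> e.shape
(2, 13)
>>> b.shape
(13, 13)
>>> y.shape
(13, 5)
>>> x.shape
(2, 5)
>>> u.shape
(5, 5)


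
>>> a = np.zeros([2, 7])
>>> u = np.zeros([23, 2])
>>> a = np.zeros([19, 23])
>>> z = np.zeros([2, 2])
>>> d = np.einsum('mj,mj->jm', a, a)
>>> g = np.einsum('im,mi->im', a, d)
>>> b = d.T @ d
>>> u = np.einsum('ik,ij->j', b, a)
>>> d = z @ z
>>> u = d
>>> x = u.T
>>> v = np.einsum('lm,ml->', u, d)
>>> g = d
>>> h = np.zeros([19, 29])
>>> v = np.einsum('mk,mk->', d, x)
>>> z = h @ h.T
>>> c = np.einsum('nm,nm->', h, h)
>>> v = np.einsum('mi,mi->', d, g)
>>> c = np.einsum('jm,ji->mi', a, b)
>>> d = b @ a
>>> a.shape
(19, 23)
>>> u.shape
(2, 2)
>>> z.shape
(19, 19)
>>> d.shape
(19, 23)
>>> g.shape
(2, 2)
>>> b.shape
(19, 19)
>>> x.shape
(2, 2)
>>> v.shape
()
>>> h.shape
(19, 29)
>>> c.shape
(23, 19)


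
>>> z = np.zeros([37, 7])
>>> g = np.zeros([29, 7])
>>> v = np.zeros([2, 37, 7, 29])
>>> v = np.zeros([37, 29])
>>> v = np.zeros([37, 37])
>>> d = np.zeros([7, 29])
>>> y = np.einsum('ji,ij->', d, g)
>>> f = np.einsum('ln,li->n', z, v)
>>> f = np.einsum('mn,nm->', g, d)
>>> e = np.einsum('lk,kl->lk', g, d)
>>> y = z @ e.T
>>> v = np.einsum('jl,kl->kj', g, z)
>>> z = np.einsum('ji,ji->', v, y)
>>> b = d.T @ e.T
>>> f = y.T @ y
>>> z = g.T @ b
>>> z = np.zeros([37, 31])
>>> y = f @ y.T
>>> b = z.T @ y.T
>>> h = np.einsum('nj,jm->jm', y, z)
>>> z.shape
(37, 31)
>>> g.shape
(29, 7)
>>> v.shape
(37, 29)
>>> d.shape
(7, 29)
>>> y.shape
(29, 37)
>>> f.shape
(29, 29)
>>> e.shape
(29, 7)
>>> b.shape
(31, 29)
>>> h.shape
(37, 31)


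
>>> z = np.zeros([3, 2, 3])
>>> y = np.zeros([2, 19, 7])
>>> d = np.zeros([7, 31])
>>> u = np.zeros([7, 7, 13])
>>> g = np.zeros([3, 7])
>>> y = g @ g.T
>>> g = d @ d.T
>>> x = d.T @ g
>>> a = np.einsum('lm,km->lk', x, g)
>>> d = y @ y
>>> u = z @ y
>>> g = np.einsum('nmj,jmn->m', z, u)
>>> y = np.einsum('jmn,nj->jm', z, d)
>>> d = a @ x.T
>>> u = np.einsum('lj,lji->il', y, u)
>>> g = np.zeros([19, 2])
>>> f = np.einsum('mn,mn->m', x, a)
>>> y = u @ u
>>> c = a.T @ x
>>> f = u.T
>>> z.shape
(3, 2, 3)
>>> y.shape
(3, 3)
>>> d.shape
(31, 31)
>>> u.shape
(3, 3)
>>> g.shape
(19, 2)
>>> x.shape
(31, 7)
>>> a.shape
(31, 7)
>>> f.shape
(3, 3)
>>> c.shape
(7, 7)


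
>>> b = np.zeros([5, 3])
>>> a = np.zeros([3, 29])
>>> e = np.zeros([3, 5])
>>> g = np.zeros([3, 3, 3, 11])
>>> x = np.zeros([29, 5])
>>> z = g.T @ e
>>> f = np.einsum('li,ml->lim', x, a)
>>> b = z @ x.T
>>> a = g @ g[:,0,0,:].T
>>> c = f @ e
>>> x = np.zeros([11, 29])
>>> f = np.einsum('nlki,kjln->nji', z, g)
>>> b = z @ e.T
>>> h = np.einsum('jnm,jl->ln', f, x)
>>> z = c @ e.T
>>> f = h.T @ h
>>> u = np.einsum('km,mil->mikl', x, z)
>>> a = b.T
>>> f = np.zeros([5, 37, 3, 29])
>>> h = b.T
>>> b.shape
(11, 3, 3, 3)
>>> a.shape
(3, 3, 3, 11)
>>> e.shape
(3, 5)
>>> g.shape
(3, 3, 3, 11)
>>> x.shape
(11, 29)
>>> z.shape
(29, 5, 3)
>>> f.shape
(5, 37, 3, 29)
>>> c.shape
(29, 5, 5)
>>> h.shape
(3, 3, 3, 11)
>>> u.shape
(29, 5, 11, 3)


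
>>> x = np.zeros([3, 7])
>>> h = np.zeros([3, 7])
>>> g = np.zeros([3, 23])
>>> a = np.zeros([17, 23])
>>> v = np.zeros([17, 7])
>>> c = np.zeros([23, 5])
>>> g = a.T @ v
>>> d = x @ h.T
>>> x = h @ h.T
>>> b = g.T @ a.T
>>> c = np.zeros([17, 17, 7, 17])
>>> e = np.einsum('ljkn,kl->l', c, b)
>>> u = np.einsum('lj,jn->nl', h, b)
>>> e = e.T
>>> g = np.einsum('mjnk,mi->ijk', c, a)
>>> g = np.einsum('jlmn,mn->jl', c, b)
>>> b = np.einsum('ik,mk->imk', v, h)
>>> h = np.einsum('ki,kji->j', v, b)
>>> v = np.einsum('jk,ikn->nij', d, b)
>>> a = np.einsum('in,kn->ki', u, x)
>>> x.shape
(3, 3)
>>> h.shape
(3,)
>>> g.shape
(17, 17)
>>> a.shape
(3, 17)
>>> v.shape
(7, 17, 3)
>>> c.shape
(17, 17, 7, 17)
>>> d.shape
(3, 3)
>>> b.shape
(17, 3, 7)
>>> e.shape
(17,)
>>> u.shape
(17, 3)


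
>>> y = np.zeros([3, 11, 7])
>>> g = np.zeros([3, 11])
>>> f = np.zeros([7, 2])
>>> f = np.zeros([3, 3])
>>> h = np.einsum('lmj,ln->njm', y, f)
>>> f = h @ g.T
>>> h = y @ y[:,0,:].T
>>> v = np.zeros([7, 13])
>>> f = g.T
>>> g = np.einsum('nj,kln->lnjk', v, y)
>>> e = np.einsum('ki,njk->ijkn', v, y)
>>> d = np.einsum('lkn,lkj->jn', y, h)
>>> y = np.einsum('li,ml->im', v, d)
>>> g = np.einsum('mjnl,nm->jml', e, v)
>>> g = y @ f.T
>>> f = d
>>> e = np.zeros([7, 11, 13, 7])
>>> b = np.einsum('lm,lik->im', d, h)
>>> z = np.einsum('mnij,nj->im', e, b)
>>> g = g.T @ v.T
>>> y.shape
(13, 3)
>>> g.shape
(11, 7)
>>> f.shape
(3, 7)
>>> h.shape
(3, 11, 3)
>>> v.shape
(7, 13)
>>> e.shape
(7, 11, 13, 7)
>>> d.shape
(3, 7)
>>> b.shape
(11, 7)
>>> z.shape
(13, 7)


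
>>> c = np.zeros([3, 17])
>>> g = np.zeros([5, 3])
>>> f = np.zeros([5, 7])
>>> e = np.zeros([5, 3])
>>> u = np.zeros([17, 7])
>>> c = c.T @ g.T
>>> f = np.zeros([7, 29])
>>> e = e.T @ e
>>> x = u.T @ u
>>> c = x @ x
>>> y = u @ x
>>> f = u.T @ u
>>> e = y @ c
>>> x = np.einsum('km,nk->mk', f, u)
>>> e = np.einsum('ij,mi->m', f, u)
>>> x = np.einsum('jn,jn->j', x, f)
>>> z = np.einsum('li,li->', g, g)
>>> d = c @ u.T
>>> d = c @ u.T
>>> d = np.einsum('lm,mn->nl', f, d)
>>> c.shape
(7, 7)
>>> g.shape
(5, 3)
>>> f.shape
(7, 7)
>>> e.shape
(17,)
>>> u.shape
(17, 7)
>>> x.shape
(7,)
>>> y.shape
(17, 7)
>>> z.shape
()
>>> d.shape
(17, 7)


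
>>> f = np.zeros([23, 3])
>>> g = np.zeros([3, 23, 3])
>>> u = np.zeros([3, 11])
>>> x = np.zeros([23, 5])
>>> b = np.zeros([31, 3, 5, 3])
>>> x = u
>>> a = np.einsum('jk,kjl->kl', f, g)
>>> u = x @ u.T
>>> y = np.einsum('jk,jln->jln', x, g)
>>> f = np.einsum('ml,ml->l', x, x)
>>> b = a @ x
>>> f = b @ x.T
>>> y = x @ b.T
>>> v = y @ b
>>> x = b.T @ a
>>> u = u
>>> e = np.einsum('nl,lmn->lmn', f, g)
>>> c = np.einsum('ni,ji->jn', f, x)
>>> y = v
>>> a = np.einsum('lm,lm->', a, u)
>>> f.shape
(3, 3)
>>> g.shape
(3, 23, 3)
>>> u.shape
(3, 3)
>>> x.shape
(11, 3)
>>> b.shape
(3, 11)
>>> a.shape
()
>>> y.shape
(3, 11)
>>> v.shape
(3, 11)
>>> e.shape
(3, 23, 3)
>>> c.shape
(11, 3)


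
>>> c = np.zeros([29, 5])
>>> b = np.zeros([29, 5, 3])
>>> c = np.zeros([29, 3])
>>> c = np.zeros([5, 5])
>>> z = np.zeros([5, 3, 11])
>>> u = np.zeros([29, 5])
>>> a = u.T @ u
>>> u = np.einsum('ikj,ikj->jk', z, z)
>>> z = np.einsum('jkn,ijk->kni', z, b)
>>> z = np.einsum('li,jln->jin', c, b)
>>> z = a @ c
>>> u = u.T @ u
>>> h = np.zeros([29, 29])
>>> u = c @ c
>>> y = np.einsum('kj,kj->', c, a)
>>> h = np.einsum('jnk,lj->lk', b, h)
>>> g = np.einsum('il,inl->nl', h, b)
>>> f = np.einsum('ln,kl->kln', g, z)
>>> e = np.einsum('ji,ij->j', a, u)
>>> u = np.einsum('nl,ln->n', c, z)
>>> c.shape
(5, 5)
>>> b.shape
(29, 5, 3)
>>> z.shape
(5, 5)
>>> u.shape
(5,)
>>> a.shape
(5, 5)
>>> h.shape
(29, 3)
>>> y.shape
()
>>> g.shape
(5, 3)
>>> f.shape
(5, 5, 3)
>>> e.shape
(5,)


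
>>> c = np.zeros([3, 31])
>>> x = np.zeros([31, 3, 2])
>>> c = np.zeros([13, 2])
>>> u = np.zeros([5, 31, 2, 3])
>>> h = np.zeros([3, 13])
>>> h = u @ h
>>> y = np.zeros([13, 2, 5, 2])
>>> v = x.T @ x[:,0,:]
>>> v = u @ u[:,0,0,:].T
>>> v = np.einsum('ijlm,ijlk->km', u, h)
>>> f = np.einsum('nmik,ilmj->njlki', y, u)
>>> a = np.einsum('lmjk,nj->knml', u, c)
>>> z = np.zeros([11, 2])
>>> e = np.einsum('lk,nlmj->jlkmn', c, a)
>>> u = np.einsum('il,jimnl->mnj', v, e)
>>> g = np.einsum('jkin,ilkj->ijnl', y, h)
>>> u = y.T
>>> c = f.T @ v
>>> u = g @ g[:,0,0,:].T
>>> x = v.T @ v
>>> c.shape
(5, 2, 31, 3, 3)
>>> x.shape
(3, 3)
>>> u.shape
(5, 13, 2, 5)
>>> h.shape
(5, 31, 2, 13)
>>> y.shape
(13, 2, 5, 2)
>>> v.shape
(13, 3)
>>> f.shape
(13, 3, 31, 2, 5)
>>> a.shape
(3, 13, 31, 5)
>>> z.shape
(11, 2)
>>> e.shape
(5, 13, 2, 31, 3)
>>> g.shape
(5, 13, 2, 31)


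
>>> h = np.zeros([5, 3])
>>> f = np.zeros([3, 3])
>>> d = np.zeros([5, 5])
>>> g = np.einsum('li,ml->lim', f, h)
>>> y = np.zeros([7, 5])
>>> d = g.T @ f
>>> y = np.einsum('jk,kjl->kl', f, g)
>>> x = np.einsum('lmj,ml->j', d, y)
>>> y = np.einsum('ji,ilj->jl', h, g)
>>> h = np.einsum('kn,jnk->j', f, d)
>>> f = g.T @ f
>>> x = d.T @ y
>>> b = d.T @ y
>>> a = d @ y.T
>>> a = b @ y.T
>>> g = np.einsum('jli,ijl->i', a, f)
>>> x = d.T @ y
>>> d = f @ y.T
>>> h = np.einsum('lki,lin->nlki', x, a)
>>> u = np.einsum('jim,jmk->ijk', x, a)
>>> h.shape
(5, 3, 3, 3)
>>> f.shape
(5, 3, 3)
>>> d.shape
(5, 3, 5)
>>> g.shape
(5,)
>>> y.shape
(5, 3)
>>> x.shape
(3, 3, 3)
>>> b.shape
(3, 3, 3)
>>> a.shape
(3, 3, 5)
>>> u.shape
(3, 3, 5)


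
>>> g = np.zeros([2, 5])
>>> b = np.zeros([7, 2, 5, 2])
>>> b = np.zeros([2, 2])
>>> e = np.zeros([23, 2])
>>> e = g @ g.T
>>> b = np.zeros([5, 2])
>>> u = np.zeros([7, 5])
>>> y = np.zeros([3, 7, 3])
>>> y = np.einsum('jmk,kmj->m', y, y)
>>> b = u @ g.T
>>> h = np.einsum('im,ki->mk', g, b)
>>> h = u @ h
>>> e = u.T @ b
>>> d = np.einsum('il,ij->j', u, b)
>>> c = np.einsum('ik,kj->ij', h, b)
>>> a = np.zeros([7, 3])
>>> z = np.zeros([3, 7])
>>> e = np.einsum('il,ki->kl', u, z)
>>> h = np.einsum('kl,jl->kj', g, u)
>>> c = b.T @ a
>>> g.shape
(2, 5)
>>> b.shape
(7, 2)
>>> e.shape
(3, 5)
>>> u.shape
(7, 5)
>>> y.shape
(7,)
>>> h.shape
(2, 7)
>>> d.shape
(2,)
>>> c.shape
(2, 3)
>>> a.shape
(7, 3)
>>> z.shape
(3, 7)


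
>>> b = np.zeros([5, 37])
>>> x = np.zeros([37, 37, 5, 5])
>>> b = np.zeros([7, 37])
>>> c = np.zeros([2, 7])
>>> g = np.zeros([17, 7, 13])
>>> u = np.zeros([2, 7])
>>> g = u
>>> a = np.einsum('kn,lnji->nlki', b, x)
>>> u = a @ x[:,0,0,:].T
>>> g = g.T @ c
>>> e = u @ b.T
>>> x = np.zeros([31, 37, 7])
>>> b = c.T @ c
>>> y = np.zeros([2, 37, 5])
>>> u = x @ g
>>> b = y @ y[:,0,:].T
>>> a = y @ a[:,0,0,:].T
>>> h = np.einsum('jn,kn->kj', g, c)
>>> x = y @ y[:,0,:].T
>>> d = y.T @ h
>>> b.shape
(2, 37, 2)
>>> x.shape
(2, 37, 2)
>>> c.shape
(2, 7)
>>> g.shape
(7, 7)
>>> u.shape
(31, 37, 7)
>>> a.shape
(2, 37, 37)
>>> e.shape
(37, 37, 7, 7)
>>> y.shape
(2, 37, 5)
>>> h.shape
(2, 7)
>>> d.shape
(5, 37, 7)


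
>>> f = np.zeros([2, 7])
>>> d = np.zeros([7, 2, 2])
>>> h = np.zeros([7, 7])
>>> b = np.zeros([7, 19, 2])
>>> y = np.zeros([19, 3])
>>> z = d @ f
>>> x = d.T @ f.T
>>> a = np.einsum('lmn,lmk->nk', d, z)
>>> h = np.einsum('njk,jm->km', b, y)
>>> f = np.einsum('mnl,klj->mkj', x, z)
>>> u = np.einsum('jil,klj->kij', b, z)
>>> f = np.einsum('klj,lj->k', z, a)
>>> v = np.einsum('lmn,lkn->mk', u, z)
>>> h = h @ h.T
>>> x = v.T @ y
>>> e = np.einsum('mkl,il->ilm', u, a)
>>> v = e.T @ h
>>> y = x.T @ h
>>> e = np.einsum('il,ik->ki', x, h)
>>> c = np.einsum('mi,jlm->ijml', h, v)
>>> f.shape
(7,)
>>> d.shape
(7, 2, 2)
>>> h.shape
(2, 2)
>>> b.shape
(7, 19, 2)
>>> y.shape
(3, 2)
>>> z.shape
(7, 2, 7)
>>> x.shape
(2, 3)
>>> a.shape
(2, 7)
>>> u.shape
(7, 19, 7)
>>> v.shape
(7, 7, 2)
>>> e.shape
(2, 2)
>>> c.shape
(2, 7, 2, 7)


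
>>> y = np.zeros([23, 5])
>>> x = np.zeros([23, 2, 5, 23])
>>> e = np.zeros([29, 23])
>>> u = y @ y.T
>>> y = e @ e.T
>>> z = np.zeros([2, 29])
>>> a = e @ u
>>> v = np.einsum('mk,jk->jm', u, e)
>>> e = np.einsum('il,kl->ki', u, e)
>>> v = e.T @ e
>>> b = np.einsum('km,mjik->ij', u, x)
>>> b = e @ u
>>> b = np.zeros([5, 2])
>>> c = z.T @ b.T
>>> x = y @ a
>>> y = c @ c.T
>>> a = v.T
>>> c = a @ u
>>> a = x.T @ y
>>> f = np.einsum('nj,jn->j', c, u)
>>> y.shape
(29, 29)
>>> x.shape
(29, 23)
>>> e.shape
(29, 23)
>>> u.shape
(23, 23)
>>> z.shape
(2, 29)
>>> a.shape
(23, 29)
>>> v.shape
(23, 23)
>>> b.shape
(5, 2)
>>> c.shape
(23, 23)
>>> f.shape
(23,)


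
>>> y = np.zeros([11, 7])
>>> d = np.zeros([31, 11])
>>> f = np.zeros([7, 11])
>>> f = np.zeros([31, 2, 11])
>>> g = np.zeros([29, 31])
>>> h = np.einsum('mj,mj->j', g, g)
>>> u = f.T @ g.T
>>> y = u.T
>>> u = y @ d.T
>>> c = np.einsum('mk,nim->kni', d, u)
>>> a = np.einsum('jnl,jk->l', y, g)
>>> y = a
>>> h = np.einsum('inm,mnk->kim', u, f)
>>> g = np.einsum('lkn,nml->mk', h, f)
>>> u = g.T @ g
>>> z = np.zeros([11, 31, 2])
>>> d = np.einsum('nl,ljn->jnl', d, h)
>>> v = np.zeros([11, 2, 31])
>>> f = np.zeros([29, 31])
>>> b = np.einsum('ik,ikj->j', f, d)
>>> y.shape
(11,)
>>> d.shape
(29, 31, 11)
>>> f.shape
(29, 31)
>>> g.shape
(2, 29)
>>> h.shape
(11, 29, 31)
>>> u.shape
(29, 29)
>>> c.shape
(11, 29, 2)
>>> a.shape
(11,)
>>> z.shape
(11, 31, 2)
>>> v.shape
(11, 2, 31)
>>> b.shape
(11,)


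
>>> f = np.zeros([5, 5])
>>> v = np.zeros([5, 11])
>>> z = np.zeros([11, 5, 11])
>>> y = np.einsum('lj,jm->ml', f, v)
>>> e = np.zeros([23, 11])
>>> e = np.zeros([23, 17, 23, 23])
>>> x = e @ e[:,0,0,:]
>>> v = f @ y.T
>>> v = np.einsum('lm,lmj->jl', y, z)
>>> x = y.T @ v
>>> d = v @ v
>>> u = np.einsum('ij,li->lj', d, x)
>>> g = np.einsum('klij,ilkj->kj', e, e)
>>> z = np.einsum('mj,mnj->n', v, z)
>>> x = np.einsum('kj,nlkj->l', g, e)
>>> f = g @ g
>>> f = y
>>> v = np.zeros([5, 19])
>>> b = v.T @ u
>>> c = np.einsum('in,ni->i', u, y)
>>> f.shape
(11, 5)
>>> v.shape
(5, 19)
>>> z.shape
(5,)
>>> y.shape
(11, 5)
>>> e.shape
(23, 17, 23, 23)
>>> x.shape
(17,)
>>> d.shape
(11, 11)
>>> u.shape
(5, 11)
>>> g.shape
(23, 23)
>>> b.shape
(19, 11)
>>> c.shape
(5,)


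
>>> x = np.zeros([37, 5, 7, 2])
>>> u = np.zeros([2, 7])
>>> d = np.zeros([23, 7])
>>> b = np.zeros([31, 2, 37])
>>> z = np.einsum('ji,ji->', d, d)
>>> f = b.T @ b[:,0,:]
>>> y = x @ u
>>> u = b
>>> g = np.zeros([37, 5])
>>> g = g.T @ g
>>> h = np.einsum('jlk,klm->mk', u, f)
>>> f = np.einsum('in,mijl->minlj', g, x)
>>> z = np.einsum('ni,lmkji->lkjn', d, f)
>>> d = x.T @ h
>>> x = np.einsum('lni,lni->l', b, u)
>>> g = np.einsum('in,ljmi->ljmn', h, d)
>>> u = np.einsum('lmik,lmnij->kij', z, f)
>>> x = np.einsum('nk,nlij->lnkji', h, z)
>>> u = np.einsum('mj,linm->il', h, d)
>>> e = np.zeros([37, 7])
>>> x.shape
(5, 37, 37, 23, 2)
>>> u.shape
(7, 2)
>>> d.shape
(2, 7, 5, 37)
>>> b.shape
(31, 2, 37)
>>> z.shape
(37, 5, 2, 23)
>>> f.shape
(37, 5, 5, 2, 7)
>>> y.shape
(37, 5, 7, 7)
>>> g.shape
(2, 7, 5, 37)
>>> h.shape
(37, 37)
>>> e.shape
(37, 7)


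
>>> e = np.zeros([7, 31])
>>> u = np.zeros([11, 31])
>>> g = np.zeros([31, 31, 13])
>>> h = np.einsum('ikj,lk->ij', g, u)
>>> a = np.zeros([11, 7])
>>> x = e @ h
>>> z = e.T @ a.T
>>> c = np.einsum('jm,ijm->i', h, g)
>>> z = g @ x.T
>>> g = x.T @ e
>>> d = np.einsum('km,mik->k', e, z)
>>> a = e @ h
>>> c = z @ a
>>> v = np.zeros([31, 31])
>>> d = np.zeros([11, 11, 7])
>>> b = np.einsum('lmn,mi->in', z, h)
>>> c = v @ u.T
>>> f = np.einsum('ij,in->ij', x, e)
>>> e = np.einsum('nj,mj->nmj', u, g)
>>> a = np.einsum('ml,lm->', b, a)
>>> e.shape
(11, 13, 31)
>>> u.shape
(11, 31)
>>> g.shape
(13, 31)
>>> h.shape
(31, 13)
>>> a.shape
()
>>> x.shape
(7, 13)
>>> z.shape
(31, 31, 7)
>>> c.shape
(31, 11)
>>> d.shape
(11, 11, 7)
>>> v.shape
(31, 31)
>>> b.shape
(13, 7)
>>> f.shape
(7, 13)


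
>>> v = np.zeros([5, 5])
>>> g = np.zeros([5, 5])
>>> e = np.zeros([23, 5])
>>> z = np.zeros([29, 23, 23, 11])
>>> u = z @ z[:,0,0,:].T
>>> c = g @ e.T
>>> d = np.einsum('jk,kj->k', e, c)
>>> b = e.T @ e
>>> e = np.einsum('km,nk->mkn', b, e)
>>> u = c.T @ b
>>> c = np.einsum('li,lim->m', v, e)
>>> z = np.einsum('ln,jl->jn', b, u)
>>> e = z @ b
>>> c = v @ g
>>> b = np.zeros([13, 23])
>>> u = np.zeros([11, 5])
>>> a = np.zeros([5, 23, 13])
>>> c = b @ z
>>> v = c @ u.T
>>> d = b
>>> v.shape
(13, 11)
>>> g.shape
(5, 5)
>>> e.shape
(23, 5)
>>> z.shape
(23, 5)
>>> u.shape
(11, 5)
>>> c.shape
(13, 5)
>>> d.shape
(13, 23)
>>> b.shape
(13, 23)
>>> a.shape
(5, 23, 13)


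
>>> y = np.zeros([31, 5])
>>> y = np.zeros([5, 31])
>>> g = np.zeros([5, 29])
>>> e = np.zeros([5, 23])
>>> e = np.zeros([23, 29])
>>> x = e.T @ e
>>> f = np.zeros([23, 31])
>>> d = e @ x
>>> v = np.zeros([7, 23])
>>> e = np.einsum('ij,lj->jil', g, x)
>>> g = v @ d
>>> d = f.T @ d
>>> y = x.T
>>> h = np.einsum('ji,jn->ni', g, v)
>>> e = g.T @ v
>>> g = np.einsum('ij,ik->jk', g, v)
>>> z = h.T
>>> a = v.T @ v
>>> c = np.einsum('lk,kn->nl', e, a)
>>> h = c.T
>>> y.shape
(29, 29)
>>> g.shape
(29, 23)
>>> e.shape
(29, 23)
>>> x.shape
(29, 29)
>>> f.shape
(23, 31)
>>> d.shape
(31, 29)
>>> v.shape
(7, 23)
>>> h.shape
(29, 23)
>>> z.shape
(29, 23)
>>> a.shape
(23, 23)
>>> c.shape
(23, 29)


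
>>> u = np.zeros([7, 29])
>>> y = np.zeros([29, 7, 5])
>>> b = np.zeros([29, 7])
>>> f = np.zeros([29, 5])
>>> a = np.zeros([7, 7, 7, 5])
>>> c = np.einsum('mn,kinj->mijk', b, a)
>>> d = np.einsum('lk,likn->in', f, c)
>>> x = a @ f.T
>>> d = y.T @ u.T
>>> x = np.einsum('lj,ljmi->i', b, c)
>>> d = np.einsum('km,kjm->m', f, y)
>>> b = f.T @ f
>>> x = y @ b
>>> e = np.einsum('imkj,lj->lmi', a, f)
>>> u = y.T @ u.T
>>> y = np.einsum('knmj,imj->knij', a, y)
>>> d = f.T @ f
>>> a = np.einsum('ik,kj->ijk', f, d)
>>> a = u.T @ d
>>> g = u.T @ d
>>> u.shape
(5, 7, 7)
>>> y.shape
(7, 7, 29, 5)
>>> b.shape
(5, 5)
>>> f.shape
(29, 5)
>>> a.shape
(7, 7, 5)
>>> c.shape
(29, 7, 5, 7)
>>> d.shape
(5, 5)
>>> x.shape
(29, 7, 5)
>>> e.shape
(29, 7, 7)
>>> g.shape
(7, 7, 5)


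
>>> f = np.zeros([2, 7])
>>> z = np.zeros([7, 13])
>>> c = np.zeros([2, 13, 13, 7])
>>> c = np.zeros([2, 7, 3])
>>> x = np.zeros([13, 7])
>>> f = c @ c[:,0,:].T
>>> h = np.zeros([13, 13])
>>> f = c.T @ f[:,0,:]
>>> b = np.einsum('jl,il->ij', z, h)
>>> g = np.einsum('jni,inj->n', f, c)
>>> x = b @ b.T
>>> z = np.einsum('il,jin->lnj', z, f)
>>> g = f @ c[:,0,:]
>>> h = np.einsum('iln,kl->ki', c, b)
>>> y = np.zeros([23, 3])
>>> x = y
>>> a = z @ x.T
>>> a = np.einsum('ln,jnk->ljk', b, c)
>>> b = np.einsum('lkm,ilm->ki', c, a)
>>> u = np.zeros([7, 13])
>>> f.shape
(3, 7, 2)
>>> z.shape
(13, 2, 3)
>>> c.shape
(2, 7, 3)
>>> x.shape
(23, 3)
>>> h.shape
(13, 2)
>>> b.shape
(7, 13)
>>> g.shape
(3, 7, 3)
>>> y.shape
(23, 3)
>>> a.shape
(13, 2, 3)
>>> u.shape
(7, 13)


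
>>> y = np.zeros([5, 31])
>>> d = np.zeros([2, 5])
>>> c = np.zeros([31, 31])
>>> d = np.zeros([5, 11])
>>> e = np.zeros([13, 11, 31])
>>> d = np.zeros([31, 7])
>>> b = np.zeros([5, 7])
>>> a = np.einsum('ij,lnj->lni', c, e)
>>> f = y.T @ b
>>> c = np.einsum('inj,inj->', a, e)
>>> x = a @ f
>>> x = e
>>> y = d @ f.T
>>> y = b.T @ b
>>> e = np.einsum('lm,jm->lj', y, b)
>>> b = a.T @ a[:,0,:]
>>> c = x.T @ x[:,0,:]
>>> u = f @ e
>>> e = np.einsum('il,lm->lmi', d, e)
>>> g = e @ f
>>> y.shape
(7, 7)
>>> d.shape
(31, 7)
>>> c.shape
(31, 11, 31)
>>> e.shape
(7, 5, 31)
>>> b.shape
(31, 11, 31)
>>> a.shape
(13, 11, 31)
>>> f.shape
(31, 7)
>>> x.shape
(13, 11, 31)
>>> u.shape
(31, 5)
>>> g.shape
(7, 5, 7)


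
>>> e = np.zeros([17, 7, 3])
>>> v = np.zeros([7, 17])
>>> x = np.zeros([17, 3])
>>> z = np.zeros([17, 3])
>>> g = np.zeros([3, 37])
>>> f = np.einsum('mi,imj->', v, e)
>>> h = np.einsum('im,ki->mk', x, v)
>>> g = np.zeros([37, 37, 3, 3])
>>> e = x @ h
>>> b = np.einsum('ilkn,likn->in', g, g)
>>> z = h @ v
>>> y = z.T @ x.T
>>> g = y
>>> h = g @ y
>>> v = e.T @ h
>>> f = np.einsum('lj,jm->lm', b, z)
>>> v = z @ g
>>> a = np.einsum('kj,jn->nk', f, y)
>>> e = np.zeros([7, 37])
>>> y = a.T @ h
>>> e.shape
(7, 37)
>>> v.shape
(3, 17)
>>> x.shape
(17, 3)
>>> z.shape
(3, 17)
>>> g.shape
(17, 17)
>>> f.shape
(37, 17)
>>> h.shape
(17, 17)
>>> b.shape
(37, 3)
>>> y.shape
(37, 17)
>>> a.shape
(17, 37)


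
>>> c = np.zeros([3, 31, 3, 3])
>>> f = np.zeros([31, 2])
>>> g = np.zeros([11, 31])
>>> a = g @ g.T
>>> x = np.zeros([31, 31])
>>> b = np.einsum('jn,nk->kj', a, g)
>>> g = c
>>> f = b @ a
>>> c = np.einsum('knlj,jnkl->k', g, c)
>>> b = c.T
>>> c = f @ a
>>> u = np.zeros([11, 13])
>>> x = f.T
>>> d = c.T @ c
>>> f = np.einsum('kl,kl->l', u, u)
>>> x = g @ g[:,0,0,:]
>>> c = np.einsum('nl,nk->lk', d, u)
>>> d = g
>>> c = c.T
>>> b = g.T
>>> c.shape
(13, 11)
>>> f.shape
(13,)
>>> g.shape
(3, 31, 3, 3)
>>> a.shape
(11, 11)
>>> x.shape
(3, 31, 3, 3)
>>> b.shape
(3, 3, 31, 3)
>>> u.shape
(11, 13)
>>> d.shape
(3, 31, 3, 3)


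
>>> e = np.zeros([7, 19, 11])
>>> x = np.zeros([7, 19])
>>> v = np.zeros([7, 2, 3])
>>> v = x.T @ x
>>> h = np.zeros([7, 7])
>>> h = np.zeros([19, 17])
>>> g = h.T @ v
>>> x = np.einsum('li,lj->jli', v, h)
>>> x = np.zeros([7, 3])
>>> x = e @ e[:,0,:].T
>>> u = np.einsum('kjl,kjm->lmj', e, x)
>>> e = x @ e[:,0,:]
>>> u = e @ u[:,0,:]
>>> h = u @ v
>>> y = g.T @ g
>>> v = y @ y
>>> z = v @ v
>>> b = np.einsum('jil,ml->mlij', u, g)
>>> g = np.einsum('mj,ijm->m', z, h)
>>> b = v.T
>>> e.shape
(7, 19, 11)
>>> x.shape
(7, 19, 7)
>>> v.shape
(19, 19)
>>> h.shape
(7, 19, 19)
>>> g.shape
(19,)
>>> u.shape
(7, 19, 19)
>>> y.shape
(19, 19)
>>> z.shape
(19, 19)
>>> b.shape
(19, 19)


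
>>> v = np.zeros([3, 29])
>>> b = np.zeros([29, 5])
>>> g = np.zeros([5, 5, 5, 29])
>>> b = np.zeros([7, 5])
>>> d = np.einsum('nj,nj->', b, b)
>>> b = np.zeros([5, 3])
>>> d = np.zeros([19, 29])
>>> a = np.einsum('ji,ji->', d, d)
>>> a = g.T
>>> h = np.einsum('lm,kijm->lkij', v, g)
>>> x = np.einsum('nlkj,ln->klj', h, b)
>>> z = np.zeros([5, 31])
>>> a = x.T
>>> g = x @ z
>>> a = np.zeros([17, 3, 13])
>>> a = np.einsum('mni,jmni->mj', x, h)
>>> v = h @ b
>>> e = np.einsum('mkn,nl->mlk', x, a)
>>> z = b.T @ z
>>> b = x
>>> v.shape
(3, 5, 5, 3)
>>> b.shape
(5, 5, 5)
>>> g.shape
(5, 5, 31)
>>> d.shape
(19, 29)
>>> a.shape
(5, 3)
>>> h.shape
(3, 5, 5, 5)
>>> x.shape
(5, 5, 5)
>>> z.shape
(3, 31)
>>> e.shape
(5, 3, 5)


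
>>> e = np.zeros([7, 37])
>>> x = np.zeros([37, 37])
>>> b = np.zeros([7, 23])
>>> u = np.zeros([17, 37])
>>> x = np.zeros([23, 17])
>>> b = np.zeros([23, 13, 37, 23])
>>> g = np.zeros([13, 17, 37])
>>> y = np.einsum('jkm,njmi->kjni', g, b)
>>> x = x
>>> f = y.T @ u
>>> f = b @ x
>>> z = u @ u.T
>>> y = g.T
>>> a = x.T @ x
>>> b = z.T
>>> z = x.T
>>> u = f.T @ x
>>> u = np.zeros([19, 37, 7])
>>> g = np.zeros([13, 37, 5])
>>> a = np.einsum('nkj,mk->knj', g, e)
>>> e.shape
(7, 37)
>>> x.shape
(23, 17)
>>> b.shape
(17, 17)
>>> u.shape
(19, 37, 7)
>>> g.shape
(13, 37, 5)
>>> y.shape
(37, 17, 13)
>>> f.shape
(23, 13, 37, 17)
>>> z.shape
(17, 23)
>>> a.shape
(37, 13, 5)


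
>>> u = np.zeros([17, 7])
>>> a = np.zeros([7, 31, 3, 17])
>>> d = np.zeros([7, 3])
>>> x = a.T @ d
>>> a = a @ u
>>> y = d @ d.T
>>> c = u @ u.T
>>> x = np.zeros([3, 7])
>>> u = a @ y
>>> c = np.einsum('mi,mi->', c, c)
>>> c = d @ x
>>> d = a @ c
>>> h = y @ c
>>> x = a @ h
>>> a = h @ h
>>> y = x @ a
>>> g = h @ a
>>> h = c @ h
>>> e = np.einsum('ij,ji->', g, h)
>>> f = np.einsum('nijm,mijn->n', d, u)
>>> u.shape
(7, 31, 3, 7)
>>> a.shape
(7, 7)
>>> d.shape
(7, 31, 3, 7)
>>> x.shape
(7, 31, 3, 7)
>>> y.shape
(7, 31, 3, 7)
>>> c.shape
(7, 7)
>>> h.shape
(7, 7)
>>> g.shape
(7, 7)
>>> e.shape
()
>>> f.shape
(7,)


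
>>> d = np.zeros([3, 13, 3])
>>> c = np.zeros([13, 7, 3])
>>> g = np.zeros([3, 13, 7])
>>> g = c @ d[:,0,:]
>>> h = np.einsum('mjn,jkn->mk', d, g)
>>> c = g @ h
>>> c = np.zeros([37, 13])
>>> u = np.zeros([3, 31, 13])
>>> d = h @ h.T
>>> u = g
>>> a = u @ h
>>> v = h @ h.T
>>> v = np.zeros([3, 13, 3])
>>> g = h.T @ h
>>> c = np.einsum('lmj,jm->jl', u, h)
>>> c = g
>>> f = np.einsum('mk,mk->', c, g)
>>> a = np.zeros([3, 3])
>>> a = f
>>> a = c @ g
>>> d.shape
(3, 3)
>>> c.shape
(7, 7)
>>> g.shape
(7, 7)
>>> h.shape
(3, 7)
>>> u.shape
(13, 7, 3)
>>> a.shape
(7, 7)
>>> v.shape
(3, 13, 3)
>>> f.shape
()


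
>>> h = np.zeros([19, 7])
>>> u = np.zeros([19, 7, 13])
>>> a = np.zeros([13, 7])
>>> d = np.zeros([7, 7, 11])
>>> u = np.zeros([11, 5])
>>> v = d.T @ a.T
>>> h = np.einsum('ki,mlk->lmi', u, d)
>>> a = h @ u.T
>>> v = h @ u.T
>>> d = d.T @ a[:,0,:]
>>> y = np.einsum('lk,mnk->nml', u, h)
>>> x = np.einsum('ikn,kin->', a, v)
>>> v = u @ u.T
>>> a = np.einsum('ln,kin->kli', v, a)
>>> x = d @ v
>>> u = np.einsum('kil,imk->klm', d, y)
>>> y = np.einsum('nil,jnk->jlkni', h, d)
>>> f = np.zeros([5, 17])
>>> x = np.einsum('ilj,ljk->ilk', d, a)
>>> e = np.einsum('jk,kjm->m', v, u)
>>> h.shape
(7, 7, 5)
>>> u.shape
(11, 11, 7)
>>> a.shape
(7, 11, 7)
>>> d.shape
(11, 7, 11)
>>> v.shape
(11, 11)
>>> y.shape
(11, 5, 11, 7, 7)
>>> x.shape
(11, 7, 7)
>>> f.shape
(5, 17)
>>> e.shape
(7,)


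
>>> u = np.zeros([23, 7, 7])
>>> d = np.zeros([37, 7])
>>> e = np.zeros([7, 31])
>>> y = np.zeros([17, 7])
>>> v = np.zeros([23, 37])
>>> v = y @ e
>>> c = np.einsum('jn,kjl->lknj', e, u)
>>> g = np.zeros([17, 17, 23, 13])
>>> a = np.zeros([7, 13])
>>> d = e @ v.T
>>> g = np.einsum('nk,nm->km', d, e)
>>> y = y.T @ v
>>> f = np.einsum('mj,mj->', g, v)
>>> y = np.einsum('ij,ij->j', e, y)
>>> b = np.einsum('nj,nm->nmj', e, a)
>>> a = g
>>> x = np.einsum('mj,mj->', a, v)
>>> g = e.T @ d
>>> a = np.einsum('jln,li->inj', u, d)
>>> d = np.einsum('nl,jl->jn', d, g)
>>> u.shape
(23, 7, 7)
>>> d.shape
(31, 7)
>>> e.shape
(7, 31)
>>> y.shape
(31,)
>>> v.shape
(17, 31)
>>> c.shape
(7, 23, 31, 7)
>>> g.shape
(31, 17)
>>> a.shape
(17, 7, 23)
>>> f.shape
()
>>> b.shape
(7, 13, 31)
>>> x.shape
()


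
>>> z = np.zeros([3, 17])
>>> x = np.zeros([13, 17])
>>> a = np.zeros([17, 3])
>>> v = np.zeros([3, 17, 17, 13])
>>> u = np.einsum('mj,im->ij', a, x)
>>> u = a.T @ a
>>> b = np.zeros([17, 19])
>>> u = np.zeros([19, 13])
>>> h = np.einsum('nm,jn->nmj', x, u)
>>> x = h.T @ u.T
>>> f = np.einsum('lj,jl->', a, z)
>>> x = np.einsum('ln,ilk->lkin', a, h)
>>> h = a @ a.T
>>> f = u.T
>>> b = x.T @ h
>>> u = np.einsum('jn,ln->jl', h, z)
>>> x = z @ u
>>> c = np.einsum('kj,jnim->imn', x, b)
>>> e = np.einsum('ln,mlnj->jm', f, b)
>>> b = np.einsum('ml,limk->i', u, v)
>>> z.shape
(3, 17)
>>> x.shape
(3, 3)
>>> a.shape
(17, 3)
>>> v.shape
(3, 17, 17, 13)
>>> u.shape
(17, 3)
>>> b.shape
(17,)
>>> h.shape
(17, 17)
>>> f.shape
(13, 19)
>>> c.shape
(19, 17, 13)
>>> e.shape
(17, 3)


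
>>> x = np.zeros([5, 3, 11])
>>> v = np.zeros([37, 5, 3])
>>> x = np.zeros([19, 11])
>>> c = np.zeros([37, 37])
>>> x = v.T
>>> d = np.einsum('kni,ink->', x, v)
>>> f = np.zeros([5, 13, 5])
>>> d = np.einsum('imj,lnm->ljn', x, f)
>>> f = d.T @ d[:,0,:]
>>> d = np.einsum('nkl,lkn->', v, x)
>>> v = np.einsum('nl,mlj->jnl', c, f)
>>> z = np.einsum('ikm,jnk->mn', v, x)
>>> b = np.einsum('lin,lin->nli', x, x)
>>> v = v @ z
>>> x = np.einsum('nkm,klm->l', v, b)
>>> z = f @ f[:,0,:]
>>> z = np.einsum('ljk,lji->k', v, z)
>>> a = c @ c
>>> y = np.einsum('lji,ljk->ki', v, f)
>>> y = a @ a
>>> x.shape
(3,)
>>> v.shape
(13, 37, 5)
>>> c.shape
(37, 37)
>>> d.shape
()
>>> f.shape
(13, 37, 13)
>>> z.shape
(5,)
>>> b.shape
(37, 3, 5)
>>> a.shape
(37, 37)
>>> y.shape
(37, 37)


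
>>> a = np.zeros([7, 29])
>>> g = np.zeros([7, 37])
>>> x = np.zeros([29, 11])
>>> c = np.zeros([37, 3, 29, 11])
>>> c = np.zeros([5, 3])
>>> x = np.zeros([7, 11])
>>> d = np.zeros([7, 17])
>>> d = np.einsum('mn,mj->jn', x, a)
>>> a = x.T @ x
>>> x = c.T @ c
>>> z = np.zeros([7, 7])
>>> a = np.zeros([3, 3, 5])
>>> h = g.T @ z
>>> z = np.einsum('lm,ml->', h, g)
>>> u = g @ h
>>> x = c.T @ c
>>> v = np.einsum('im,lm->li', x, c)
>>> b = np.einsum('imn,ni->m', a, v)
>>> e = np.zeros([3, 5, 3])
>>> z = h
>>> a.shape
(3, 3, 5)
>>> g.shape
(7, 37)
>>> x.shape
(3, 3)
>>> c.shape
(5, 3)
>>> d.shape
(29, 11)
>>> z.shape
(37, 7)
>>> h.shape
(37, 7)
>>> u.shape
(7, 7)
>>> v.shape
(5, 3)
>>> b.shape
(3,)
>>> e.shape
(3, 5, 3)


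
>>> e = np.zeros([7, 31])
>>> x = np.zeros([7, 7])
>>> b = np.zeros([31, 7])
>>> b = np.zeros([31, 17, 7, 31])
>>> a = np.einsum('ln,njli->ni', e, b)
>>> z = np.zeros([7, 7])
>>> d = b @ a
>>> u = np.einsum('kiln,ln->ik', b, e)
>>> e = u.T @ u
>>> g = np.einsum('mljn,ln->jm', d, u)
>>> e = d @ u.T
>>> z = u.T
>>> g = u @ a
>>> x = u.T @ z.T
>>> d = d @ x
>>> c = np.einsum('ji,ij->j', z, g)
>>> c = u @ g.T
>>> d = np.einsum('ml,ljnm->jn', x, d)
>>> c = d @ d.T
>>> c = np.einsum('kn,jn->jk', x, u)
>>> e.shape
(31, 17, 7, 17)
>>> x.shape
(31, 31)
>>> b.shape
(31, 17, 7, 31)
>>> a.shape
(31, 31)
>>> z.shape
(31, 17)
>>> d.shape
(17, 7)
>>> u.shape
(17, 31)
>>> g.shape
(17, 31)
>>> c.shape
(17, 31)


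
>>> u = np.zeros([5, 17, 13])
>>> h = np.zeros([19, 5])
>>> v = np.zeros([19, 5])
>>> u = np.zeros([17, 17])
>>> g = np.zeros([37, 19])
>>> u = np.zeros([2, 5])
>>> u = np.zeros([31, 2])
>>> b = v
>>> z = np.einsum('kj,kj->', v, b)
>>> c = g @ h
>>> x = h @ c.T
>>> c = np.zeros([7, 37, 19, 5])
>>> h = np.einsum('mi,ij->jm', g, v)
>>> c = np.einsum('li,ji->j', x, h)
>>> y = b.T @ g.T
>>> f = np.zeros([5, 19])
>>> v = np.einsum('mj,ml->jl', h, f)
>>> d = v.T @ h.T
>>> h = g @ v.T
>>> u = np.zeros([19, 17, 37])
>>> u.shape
(19, 17, 37)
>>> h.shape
(37, 37)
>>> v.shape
(37, 19)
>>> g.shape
(37, 19)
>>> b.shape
(19, 5)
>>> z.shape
()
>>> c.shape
(5,)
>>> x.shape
(19, 37)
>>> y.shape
(5, 37)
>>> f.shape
(5, 19)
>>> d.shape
(19, 5)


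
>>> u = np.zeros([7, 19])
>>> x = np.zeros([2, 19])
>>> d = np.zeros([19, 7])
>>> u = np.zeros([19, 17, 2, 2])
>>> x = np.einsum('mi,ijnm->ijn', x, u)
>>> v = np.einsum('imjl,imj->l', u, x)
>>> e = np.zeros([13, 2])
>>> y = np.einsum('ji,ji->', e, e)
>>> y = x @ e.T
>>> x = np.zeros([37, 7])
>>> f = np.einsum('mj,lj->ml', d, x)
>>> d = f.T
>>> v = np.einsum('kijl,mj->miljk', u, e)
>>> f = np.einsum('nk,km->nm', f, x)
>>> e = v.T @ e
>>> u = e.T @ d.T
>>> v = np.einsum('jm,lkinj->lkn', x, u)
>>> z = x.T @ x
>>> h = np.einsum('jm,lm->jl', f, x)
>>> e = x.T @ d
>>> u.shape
(2, 17, 2, 2, 37)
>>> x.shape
(37, 7)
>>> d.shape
(37, 19)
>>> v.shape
(2, 17, 2)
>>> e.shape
(7, 19)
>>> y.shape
(19, 17, 13)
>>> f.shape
(19, 7)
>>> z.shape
(7, 7)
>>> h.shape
(19, 37)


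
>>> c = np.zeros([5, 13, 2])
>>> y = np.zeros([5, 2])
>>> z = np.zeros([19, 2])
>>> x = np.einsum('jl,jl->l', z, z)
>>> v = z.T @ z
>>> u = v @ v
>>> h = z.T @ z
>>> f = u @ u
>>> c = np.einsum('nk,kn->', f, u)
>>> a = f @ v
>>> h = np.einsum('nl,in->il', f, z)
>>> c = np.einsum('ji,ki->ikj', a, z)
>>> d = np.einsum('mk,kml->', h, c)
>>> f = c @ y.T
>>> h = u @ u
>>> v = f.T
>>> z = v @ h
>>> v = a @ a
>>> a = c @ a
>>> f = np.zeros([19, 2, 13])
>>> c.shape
(2, 19, 2)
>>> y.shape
(5, 2)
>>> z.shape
(5, 19, 2)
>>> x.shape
(2,)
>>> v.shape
(2, 2)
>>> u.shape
(2, 2)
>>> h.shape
(2, 2)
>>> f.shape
(19, 2, 13)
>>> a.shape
(2, 19, 2)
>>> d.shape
()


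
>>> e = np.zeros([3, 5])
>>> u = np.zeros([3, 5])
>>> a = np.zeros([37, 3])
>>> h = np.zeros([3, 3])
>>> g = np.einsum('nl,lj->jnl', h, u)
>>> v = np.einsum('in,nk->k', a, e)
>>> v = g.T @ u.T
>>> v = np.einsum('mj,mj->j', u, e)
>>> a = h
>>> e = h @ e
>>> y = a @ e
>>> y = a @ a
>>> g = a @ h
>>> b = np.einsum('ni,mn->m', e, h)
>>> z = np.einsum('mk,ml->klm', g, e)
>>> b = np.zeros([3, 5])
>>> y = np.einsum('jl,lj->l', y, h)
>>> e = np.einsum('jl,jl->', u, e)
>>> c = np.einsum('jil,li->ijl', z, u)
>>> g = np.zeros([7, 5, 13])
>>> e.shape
()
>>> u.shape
(3, 5)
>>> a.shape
(3, 3)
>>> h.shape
(3, 3)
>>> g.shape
(7, 5, 13)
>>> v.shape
(5,)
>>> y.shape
(3,)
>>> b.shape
(3, 5)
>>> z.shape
(3, 5, 3)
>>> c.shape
(5, 3, 3)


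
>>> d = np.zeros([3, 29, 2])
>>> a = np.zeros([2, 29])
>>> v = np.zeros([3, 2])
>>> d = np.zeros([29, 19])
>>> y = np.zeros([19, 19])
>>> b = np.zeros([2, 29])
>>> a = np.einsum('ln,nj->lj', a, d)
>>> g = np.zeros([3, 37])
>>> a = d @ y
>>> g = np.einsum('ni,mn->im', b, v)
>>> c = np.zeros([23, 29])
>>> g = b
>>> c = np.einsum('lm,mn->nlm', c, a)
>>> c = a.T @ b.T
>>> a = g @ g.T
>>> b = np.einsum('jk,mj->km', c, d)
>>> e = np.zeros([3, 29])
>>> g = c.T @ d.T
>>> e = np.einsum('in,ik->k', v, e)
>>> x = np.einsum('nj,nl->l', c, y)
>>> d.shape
(29, 19)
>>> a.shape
(2, 2)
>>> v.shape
(3, 2)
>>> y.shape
(19, 19)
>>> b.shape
(2, 29)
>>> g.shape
(2, 29)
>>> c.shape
(19, 2)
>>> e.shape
(29,)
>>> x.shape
(19,)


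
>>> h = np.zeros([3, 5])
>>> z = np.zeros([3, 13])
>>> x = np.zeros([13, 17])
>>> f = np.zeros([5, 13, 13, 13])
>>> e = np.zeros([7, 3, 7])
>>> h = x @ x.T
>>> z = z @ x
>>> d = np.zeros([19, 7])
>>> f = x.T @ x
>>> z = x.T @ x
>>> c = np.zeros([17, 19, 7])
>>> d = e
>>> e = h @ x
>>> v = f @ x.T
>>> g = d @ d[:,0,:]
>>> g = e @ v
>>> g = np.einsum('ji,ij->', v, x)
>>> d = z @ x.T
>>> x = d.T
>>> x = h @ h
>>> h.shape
(13, 13)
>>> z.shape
(17, 17)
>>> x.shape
(13, 13)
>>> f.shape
(17, 17)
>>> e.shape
(13, 17)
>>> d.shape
(17, 13)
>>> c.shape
(17, 19, 7)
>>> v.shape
(17, 13)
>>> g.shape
()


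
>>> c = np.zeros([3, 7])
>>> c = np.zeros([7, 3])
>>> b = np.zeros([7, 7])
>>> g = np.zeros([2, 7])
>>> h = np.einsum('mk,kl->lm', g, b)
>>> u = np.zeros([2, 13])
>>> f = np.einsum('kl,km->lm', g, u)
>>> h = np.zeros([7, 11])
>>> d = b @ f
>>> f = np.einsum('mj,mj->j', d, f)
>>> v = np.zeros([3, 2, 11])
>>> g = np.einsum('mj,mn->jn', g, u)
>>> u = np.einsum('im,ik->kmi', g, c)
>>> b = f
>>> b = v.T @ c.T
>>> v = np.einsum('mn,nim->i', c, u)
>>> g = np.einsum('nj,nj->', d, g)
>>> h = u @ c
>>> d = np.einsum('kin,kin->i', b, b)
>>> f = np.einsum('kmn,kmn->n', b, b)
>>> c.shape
(7, 3)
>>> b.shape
(11, 2, 7)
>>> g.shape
()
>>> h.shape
(3, 13, 3)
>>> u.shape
(3, 13, 7)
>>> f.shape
(7,)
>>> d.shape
(2,)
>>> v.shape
(13,)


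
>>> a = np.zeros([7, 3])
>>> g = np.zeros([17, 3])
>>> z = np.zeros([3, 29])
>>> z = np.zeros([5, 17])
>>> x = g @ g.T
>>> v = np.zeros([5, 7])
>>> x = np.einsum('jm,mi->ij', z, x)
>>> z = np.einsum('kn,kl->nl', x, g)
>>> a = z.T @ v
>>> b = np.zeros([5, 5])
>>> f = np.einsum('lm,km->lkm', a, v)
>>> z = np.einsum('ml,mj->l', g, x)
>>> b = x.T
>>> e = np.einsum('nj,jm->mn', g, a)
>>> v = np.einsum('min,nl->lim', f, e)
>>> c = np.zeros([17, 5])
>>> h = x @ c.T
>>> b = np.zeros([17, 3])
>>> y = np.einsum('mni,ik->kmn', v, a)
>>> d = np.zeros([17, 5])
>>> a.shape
(3, 7)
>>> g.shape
(17, 3)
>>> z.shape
(3,)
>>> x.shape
(17, 5)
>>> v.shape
(17, 5, 3)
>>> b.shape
(17, 3)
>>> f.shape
(3, 5, 7)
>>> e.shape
(7, 17)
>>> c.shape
(17, 5)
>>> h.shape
(17, 17)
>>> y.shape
(7, 17, 5)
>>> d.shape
(17, 5)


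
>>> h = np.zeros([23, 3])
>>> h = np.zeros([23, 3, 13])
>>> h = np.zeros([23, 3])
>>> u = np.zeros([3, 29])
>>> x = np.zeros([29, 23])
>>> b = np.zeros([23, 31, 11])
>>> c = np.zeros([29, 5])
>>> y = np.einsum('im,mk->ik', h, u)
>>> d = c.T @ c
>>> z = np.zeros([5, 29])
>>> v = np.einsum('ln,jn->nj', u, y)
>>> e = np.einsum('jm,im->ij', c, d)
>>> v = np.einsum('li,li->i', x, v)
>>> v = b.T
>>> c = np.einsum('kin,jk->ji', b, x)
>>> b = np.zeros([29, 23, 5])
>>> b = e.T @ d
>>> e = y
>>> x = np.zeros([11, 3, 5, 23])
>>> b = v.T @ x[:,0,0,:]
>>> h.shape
(23, 3)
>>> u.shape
(3, 29)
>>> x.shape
(11, 3, 5, 23)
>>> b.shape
(23, 31, 23)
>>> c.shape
(29, 31)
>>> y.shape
(23, 29)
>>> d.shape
(5, 5)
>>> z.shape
(5, 29)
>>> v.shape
(11, 31, 23)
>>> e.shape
(23, 29)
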